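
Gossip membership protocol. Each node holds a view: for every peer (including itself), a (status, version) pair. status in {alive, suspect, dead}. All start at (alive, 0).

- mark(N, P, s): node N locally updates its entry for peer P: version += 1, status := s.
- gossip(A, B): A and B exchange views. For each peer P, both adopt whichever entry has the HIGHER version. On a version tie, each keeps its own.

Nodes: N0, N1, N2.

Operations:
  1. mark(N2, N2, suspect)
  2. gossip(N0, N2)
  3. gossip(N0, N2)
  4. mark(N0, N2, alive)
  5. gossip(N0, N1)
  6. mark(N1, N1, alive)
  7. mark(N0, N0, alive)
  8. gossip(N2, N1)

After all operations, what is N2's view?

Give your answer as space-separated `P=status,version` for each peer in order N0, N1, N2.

Op 1: N2 marks N2=suspect -> (suspect,v1)
Op 2: gossip N0<->N2 -> N0.N0=(alive,v0) N0.N1=(alive,v0) N0.N2=(suspect,v1) | N2.N0=(alive,v0) N2.N1=(alive,v0) N2.N2=(suspect,v1)
Op 3: gossip N0<->N2 -> N0.N0=(alive,v0) N0.N1=(alive,v0) N0.N2=(suspect,v1) | N2.N0=(alive,v0) N2.N1=(alive,v0) N2.N2=(suspect,v1)
Op 4: N0 marks N2=alive -> (alive,v2)
Op 5: gossip N0<->N1 -> N0.N0=(alive,v0) N0.N1=(alive,v0) N0.N2=(alive,v2) | N1.N0=(alive,v0) N1.N1=(alive,v0) N1.N2=(alive,v2)
Op 6: N1 marks N1=alive -> (alive,v1)
Op 7: N0 marks N0=alive -> (alive,v1)
Op 8: gossip N2<->N1 -> N2.N0=(alive,v0) N2.N1=(alive,v1) N2.N2=(alive,v2) | N1.N0=(alive,v0) N1.N1=(alive,v1) N1.N2=(alive,v2)

Answer: N0=alive,0 N1=alive,1 N2=alive,2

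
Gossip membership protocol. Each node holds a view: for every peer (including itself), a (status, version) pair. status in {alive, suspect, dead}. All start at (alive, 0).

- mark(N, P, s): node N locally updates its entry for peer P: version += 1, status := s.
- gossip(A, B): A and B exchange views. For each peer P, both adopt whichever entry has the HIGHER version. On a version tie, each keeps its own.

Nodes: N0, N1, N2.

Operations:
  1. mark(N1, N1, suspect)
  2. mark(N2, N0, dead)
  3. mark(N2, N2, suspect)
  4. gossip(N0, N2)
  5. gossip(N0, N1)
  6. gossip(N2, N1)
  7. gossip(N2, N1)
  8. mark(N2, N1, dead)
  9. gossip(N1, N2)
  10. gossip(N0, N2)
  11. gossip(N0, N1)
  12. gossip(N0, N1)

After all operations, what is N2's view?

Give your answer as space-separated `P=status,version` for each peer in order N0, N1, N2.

Answer: N0=dead,1 N1=dead,2 N2=suspect,1

Derivation:
Op 1: N1 marks N1=suspect -> (suspect,v1)
Op 2: N2 marks N0=dead -> (dead,v1)
Op 3: N2 marks N2=suspect -> (suspect,v1)
Op 4: gossip N0<->N2 -> N0.N0=(dead,v1) N0.N1=(alive,v0) N0.N2=(suspect,v1) | N2.N0=(dead,v1) N2.N1=(alive,v0) N2.N2=(suspect,v1)
Op 5: gossip N0<->N1 -> N0.N0=(dead,v1) N0.N1=(suspect,v1) N0.N2=(suspect,v1) | N1.N0=(dead,v1) N1.N1=(suspect,v1) N1.N2=(suspect,v1)
Op 6: gossip N2<->N1 -> N2.N0=(dead,v1) N2.N1=(suspect,v1) N2.N2=(suspect,v1) | N1.N0=(dead,v1) N1.N1=(suspect,v1) N1.N2=(suspect,v1)
Op 7: gossip N2<->N1 -> N2.N0=(dead,v1) N2.N1=(suspect,v1) N2.N2=(suspect,v1) | N1.N0=(dead,v1) N1.N1=(suspect,v1) N1.N2=(suspect,v1)
Op 8: N2 marks N1=dead -> (dead,v2)
Op 9: gossip N1<->N2 -> N1.N0=(dead,v1) N1.N1=(dead,v2) N1.N2=(suspect,v1) | N2.N0=(dead,v1) N2.N1=(dead,v2) N2.N2=(suspect,v1)
Op 10: gossip N0<->N2 -> N0.N0=(dead,v1) N0.N1=(dead,v2) N0.N2=(suspect,v1) | N2.N0=(dead,v1) N2.N1=(dead,v2) N2.N2=(suspect,v1)
Op 11: gossip N0<->N1 -> N0.N0=(dead,v1) N0.N1=(dead,v2) N0.N2=(suspect,v1) | N1.N0=(dead,v1) N1.N1=(dead,v2) N1.N2=(suspect,v1)
Op 12: gossip N0<->N1 -> N0.N0=(dead,v1) N0.N1=(dead,v2) N0.N2=(suspect,v1) | N1.N0=(dead,v1) N1.N1=(dead,v2) N1.N2=(suspect,v1)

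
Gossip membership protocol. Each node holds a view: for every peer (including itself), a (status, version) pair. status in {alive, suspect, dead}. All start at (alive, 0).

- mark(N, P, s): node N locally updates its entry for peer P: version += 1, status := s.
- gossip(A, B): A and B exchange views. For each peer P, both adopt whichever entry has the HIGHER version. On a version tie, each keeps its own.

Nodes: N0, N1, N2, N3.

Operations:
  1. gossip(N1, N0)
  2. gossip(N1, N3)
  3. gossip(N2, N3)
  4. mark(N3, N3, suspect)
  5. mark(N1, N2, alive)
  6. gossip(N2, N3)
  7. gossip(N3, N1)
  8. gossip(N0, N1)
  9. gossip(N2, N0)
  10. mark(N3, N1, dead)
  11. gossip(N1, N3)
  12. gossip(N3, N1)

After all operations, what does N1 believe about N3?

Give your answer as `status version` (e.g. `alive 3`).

Answer: suspect 1

Derivation:
Op 1: gossip N1<->N0 -> N1.N0=(alive,v0) N1.N1=(alive,v0) N1.N2=(alive,v0) N1.N3=(alive,v0) | N0.N0=(alive,v0) N0.N1=(alive,v0) N0.N2=(alive,v0) N0.N3=(alive,v0)
Op 2: gossip N1<->N3 -> N1.N0=(alive,v0) N1.N1=(alive,v0) N1.N2=(alive,v0) N1.N3=(alive,v0) | N3.N0=(alive,v0) N3.N1=(alive,v0) N3.N2=(alive,v0) N3.N3=(alive,v0)
Op 3: gossip N2<->N3 -> N2.N0=(alive,v0) N2.N1=(alive,v0) N2.N2=(alive,v0) N2.N3=(alive,v0) | N3.N0=(alive,v0) N3.N1=(alive,v0) N3.N2=(alive,v0) N3.N3=(alive,v0)
Op 4: N3 marks N3=suspect -> (suspect,v1)
Op 5: N1 marks N2=alive -> (alive,v1)
Op 6: gossip N2<->N3 -> N2.N0=(alive,v0) N2.N1=(alive,v0) N2.N2=(alive,v0) N2.N3=(suspect,v1) | N3.N0=(alive,v0) N3.N1=(alive,v0) N3.N2=(alive,v0) N3.N3=(suspect,v1)
Op 7: gossip N3<->N1 -> N3.N0=(alive,v0) N3.N1=(alive,v0) N3.N2=(alive,v1) N3.N3=(suspect,v1) | N1.N0=(alive,v0) N1.N1=(alive,v0) N1.N2=(alive,v1) N1.N3=(suspect,v1)
Op 8: gossip N0<->N1 -> N0.N0=(alive,v0) N0.N1=(alive,v0) N0.N2=(alive,v1) N0.N3=(suspect,v1) | N1.N0=(alive,v0) N1.N1=(alive,v0) N1.N2=(alive,v1) N1.N3=(suspect,v1)
Op 9: gossip N2<->N0 -> N2.N0=(alive,v0) N2.N1=(alive,v0) N2.N2=(alive,v1) N2.N3=(suspect,v1) | N0.N0=(alive,v0) N0.N1=(alive,v0) N0.N2=(alive,v1) N0.N3=(suspect,v1)
Op 10: N3 marks N1=dead -> (dead,v1)
Op 11: gossip N1<->N3 -> N1.N0=(alive,v0) N1.N1=(dead,v1) N1.N2=(alive,v1) N1.N3=(suspect,v1) | N3.N0=(alive,v0) N3.N1=(dead,v1) N3.N2=(alive,v1) N3.N3=(suspect,v1)
Op 12: gossip N3<->N1 -> N3.N0=(alive,v0) N3.N1=(dead,v1) N3.N2=(alive,v1) N3.N3=(suspect,v1) | N1.N0=(alive,v0) N1.N1=(dead,v1) N1.N2=(alive,v1) N1.N3=(suspect,v1)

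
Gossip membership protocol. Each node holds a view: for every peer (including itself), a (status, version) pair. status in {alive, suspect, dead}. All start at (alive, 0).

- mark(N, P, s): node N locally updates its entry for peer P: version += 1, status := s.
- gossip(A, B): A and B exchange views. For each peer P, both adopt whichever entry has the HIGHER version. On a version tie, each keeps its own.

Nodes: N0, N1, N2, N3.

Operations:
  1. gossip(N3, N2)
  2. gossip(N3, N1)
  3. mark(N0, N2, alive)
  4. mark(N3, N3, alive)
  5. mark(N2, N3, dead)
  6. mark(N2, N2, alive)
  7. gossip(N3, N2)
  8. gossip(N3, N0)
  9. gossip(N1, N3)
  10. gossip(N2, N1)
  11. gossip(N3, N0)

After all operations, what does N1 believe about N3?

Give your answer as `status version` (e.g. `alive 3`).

Answer: alive 1

Derivation:
Op 1: gossip N3<->N2 -> N3.N0=(alive,v0) N3.N1=(alive,v0) N3.N2=(alive,v0) N3.N3=(alive,v0) | N2.N0=(alive,v0) N2.N1=(alive,v0) N2.N2=(alive,v0) N2.N3=(alive,v0)
Op 2: gossip N3<->N1 -> N3.N0=(alive,v0) N3.N1=(alive,v0) N3.N2=(alive,v0) N3.N3=(alive,v0) | N1.N0=(alive,v0) N1.N1=(alive,v0) N1.N2=(alive,v0) N1.N3=(alive,v0)
Op 3: N0 marks N2=alive -> (alive,v1)
Op 4: N3 marks N3=alive -> (alive,v1)
Op 5: N2 marks N3=dead -> (dead,v1)
Op 6: N2 marks N2=alive -> (alive,v1)
Op 7: gossip N3<->N2 -> N3.N0=(alive,v0) N3.N1=(alive,v0) N3.N2=(alive,v1) N3.N3=(alive,v1) | N2.N0=(alive,v0) N2.N1=(alive,v0) N2.N2=(alive,v1) N2.N3=(dead,v1)
Op 8: gossip N3<->N0 -> N3.N0=(alive,v0) N3.N1=(alive,v0) N3.N2=(alive,v1) N3.N3=(alive,v1) | N0.N0=(alive,v0) N0.N1=(alive,v0) N0.N2=(alive,v1) N0.N3=(alive,v1)
Op 9: gossip N1<->N3 -> N1.N0=(alive,v0) N1.N1=(alive,v0) N1.N2=(alive,v1) N1.N3=(alive,v1) | N3.N0=(alive,v0) N3.N1=(alive,v0) N3.N2=(alive,v1) N3.N3=(alive,v1)
Op 10: gossip N2<->N1 -> N2.N0=(alive,v0) N2.N1=(alive,v0) N2.N2=(alive,v1) N2.N3=(dead,v1) | N1.N0=(alive,v0) N1.N1=(alive,v0) N1.N2=(alive,v1) N1.N3=(alive,v1)
Op 11: gossip N3<->N0 -> N3.N0=(alive,v0) N3.N1=(alive,v0) N3.N2=(alive,v1) N3.N3=(alive,v1) | N0.N0=(alive,v0) N0.N1=(alive,v0) N0.N2=(alive,v1) N0.N3=(alive,v1)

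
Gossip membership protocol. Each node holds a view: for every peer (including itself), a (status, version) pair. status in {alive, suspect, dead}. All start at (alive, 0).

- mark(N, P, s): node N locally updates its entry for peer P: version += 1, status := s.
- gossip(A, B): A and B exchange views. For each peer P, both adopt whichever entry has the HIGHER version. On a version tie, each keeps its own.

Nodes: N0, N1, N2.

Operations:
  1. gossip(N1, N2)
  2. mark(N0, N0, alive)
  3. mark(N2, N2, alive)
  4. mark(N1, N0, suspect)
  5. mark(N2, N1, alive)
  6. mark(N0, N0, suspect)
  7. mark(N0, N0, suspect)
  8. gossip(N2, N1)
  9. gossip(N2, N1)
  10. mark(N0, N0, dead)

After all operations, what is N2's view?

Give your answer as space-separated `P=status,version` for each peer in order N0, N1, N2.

Answer: N0=suspect,1 N1=alive,1 N2=alive,1

Derivation:
Op 1: gossip N1<->N2 -> N1.N0=(alive,v0) N1.N1=(alive,v0) N1.N2=(alive,v0) | N2.N0=(alive,v0) N2.N1=(alive,v0) N2.N2=(alive,v0)
Op 2: N0 marks N0=alive -> (alive,v1)
Op 3: N2 marks N2=alive -> (alive,v1)
Op 4: N1 marks N0=suspect -> (suspect,v1)
Op 5: N2 marks N1=alive -> (alive,v1)
Op 6: N0 marks N0=suspect -> (suspect,v2)
Op 7: N0 marks N0=suspect -> (suspect,v3)
Op 8: gossip N2<->N1 -> N2.N0=(suspect,v1) N2.N1=(alive,v1) N2.N2=(alive,v1) | N1.N0=(suspect,v1) N1.N1=(alive,v1) N1.N2=(alive,v1)
Op 9: gossip N2<->N1 -> N2.N0=(suspect,v1) N2.N1=(alive,v1) N2.N2=(alive,v1) | N1.N0=(suspect,v1) N1.N1=(alive,v1) N1.N2=(alive,v1)
Op 10: N0 marks N0=dead -> (dead,v4)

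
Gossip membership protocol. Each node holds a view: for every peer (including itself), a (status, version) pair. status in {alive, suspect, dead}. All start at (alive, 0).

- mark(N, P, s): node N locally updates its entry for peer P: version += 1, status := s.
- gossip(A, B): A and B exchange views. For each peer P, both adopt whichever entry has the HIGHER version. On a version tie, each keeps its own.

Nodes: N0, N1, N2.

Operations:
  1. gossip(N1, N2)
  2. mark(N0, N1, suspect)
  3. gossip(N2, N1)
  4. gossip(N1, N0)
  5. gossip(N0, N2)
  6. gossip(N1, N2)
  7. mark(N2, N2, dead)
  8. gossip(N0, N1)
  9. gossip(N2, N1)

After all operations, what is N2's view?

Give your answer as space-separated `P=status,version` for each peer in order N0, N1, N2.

Answer: N0=alive,0 N1=suspect,1 N2=dead,1

Derivation:
Op 1: gossip N1<->N2 -> N1.N0=(alive,v0) N1.N1=(alive,v0) N1.N2=(alive,v0) | N2.N0=(alive,v0) N2.N1=(alive,v0) N2.N2=(alive,v0)
Op 2: N0 marks N1=suspect -> (suspect,v1)
Op 3: gossip N2<->N1 -> N2.N0=(alive,v0) N2.N1=(alive,v0) N2.N2=(alive,v0) | N1.N0=(alive,v0) N1.N1=(alive,v0) N1.N2=(alive,v0)
Op 4: gossip N1<->N0 -> N1.N0=(alive,v0) N1.N1=(suspect,v1) N1.N2=(alive,v0) | N0.N0=(alive,v0) N0.N1=(suspect,v1) N0.N2=(alive,v0)
Op 5: gossip N0<->N2 -> N0.N0=(alive,v0) N0.N1=(suspect,v1) N0.N2=(alive,v0) | N2.N0=(alive,v0) N2.N1=(suspect,v1) N2.N2=(alive,v0)
Op 6: gossip N1<->N2 -> N1.N0=(alive,v0) N1.N1=(suspect,v1) N1.N2=(alive,v0) | N2.N0=(alive,v0) N2.N1=(suspect,v1) N2.N2=(alive,v0)
Op 7: N2 marks N2=dead -> (dead,v1)
Op 8: gossip N0<->N1 -> N0.N0=(alive,v0) N0.N1=(suspect,v1) N0.N2=(alive,v0) | N1.N0=(alive,v0) N1.N1=(suspect,v1) N1.N2=(alive,v0)
Op 9: gossip N2<->N1 -> N2.N0=(alive,v0) N2.N1=(suspect,v1) N2.N2=(dead,v1) | N1.N0=(alive,v0) N1.N1=(suspect,v1) N1.N2=(dead,v1)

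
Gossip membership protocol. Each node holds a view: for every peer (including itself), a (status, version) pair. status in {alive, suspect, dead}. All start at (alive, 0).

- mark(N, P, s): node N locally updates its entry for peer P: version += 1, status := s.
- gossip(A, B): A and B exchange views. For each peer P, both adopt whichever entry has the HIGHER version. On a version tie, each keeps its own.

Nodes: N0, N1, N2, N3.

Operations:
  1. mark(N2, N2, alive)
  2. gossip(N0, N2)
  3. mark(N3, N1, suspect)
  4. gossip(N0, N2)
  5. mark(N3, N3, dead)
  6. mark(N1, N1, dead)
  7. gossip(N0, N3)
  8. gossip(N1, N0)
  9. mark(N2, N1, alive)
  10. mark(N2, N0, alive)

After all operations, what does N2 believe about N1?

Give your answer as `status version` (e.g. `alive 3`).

Op 1: N2 marks N2=alive -> (alive,v1)
Op 2: gossip N0<->N2 -> N0.N0=(alive,v0) N0.N1=(alive,v0) N0.N2=(alive,v1) N0.N3=(alive,v0) | N2.N0=(alive,v0) N2.N1=(alive,v0) N2.N2=(alive,v1) N2.N3=(alive,v0)
Op 3: N3 marks N1=suspect -> (suspect,v1)
Op 4: gossip N0<->N2 -> N0.N0=(alive,v0) N0.N1=(alive,v0) N0.N2=(alive,v1) N0.N3=(alive,v0) | N2.N0=(alive,v0) N2.N1=(alive,v0) N2.N2=(alive,v1) N2.N3=(alive,v0)
Op 5: N3 marks N3=dead -> (dead,v1)
Op 6: N1 marks N1=dead -> (dead,v1)
Op 7: gossip N0<->N3 -> N0.N0=(alive,v0) N0.N1=(suspect,v1) N0.N2=(alive,v1) N0.N3=(dead,v1) | N3.N0=(alive,v0) N3.N1=(suspect,v1) N3.N2=(alive,v1) N3.N3=(dead,v1)
Op 8: gossip N1<->N0 -> N1.N0=(alive,v0) N1.N1=(dead,v1) N1.N2=(alive,v1) N1.N3=(dead,v1) | N0.N0=(alive,v0) N0.N1=(suspect,v1) N0.N2=(alive,v1) N0.N3=(dead,v1)
Op 9: N2 marks N1=alive -> (alive,v1)
Op 10: N2 marks N0=alive -> (alive,v1)

Answer: alive 1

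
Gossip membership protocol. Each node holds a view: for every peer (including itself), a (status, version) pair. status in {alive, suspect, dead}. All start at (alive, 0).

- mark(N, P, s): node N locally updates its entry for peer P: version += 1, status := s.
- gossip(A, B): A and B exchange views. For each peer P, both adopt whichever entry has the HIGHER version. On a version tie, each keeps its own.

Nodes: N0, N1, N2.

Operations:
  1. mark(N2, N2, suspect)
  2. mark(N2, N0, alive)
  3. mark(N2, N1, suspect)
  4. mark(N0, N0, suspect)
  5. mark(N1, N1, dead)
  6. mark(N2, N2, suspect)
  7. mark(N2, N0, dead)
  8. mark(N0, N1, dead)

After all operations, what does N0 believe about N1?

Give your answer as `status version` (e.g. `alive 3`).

Answer: dead 1

Derivation:
Op 1: N2 marks N2=suspect -> (suspect,v1)
Op 2: N2 marks N0=alive -> (alive,v1)
Op 3: N2 marks N1=suspect -> (suspect,v1)
Op 4: N0 marks N0=suspect -> (suspect,v1)
Op 5: N1 marks N1=dead -> (dead,v1)
Op 6: N2 marks N2=suspect -> (suspect,v2)
Op 7: N2 marks N0=dead -> (dead,v2)
Op 8: N0 marks N1=dead -> (dead,v1)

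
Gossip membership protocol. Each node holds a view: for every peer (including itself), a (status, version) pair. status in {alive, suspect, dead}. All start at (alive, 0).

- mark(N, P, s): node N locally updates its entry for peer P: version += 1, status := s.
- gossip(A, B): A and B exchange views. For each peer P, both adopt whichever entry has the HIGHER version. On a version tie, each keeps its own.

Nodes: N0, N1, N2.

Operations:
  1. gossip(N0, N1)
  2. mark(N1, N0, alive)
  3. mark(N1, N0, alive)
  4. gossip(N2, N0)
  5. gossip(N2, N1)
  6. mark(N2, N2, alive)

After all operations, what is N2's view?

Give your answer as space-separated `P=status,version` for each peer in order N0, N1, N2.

Answer: N0=alive,2 N1=alive,0 N2=alive,1

Derivation:
Op 1: gossip N0<->N1 -> N0.N0=(alive,v0) N0.N1=(alive,v0) N0.N2=(alive,v0) | N1.N0=(alive,v0) N1.N1=(alive,v0) N1.N2=(alive,v0)
Op 2: N1 marks N0=alive -> (alive,v1)
Op 3: N1 marks N0=alive -> (alive,v2)
Op 4: gossip N2<->N0 -> N2.N0=(alive,v0) N2.N1=(alive,v0) N2.N2=(alive,v0) | N0.N0=(alive,v0) N0.N1=(alive,v0) N0.N2=(alive,v0)
Op 5: gossip N2<->N1 -> N2.N0=(alive,v2) N2.N1=(alive,v0) N2.N2=(alive,v0) | N1.N0=(alive,v2) N1.N1=(alive,v0) N1.N2=(alive,v0)
Op 6: N2 marks N2=alive -> (alive,v1)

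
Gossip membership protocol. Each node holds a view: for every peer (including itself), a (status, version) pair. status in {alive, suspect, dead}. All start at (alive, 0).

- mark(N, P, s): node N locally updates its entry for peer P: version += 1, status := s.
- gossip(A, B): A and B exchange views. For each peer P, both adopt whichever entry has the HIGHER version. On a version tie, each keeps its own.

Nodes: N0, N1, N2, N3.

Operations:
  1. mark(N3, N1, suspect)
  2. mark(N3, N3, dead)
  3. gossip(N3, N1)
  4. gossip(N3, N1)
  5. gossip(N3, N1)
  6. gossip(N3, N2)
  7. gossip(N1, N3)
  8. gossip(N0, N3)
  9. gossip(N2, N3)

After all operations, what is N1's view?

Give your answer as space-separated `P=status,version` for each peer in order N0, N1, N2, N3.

Op 1: N3 marks N1=suspect -> (suspect,v1)
Op 2: N3 marks N3=dead -> (dead,v1)
Op 3: gossip N3<->N1 -> N3.N0=(alive,v0) N3.N1=(suspect,v1) N3.N2=(alive,v0) N3.N3=(dead,v1) | N1.N0=(alive,v0) N1.N1=(suspect,v1) N1.N2=(alive,v0) N1.N3=(dead,v1)
Op 4: gossip N3<->N1 -> N3.N0=(alive,v0) N3.N1=(suspect,v1) N3.N2=(alive,v0) N3.N3=(dead,v1) | N1.N0=(alive,v0) N1.N1=(suspect,v1) N1.N2=(alive,v0) N1.N3=(dead,v1)
Op 5: gossip N3<->N1 -> N3.N0=(alive,v0) N3.N1=(suspect,v1) N3.N2=(alive,v0) N3.N3=(dead,v1) | N1.N0=(alive,v0) N1.N1=(suspect,v1) N1.N2=(alive,v0) N1.N3=(dead,v1)
Op 6: gossip N3<->N2 -> N3.N0=(alive,v0) N3.N1=(suspect,v1) N3.N2=(alive,v0) N3.N3=(dead,v1) | N2.N0=(alive,v0) N2.N1=(suspect,v1) N2.N2=(alive,v0) N2.N3=(dead,v1)
Op 7: gossip N1<->N3 -> N1.N0=(alive,v0) N1.N1=(suspect,v1) N1.N2=(alive,v0) N1.N3=(dead,v1) | N3.N0=(alive,v0) N3.N1=(suspect,v1) N3.N2=(alive,v0) N3.N3=(dead,v1)
Op 8: gossip N0<->N3 -> N0.N0=(alive,v0) N0.N1=(suspect,v1) N0.N2=(alive,v0) N0.N3=(dead,v1) | N3.N0=(alive,v0) N3.N1=(suspect,v1) N3.N2=(alive,v0) N3.N3=(dead,v1)
Op 9: gossip N2<->N3 -> N2.N0=(alive,v0) N2.N1=(suspect,v1) N2.N2=(alive,v0) N2.N3=(dead,v1) | N3.N0=(alive,v0) N3.N1=(suspect,v1) N3.N2=(alive,v0) N3.N3=(dead,v1)

Answer: N0=alive,0 N1=suspect,1 N2=alive,0 N3=dead,1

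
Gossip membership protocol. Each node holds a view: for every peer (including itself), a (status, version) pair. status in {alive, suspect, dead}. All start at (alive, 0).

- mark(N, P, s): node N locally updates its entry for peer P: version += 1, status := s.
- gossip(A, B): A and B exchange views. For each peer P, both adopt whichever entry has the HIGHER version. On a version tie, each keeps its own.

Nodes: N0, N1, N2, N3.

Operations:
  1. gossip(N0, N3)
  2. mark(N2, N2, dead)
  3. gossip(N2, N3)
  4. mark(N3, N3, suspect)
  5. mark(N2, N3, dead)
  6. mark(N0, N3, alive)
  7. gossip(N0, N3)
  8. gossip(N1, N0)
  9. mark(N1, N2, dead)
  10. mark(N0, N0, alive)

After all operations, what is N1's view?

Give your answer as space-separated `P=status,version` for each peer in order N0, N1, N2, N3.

Op 1: gossip N0<->N3 -> N0.N0=(alive,v0) N0.N1=(alive,v0) N0.N2=(alive,v0) N0.N3=(alive,v0) | N3.N0=(alive,v0) N3.N1=(alive,v0) N3.N2=(alive,v0) N3.N3=(alive,v0)
Op 2: N2 marks N2=dead -> (dead,v1)
Op 3: gossip N2<->N3 -> N2.N0=(alive,v0) N2.N1=(alive,v0) N2.N2=(dead,v1) N2.N3=(alive,v0) | N3.N0=(alive,v0) N3.N1=(alive,v0) N3.N2=(dead,v1) N3.N3=(alive,v0)
Op 4: N3 marks N3=suspect -> (suspect,v1)
Op 5: N2 marks N3=dead -> (dead,v1)
Op 6: N0 marks N3=alive -> (alive,v1)
Op 7: gossip N0<->N3 -> N0.N0=(alive,v0) N0.N1=(alive,v0) N0.N2=(dead,v1) N0.N3=(alive,v1) | N3.N0=(alive,v0) N3.N1=(alive,v0) N3.N2=(dead,v1) N3.N3=(suspect,v1)
Op 8: gossip N1<->N0 -> N1.N0=(alive,v0) N1.N1=(alive,v0) N1.N2=(dead,v1) N1.N3=(alive,v1) | N0.N0=(alive,v0) N0.N1=(alive,v0) N0.N2=(dead,v1) N0.N3=(alive,v1)
Op 9: N1 marks N2=dead -> (dead,v2)
Op 10: N0 marks N0=alive -> (alive,v1)

Answer: N0=alive,0 N1=alive,0 N2=dead,2 N3=alive,1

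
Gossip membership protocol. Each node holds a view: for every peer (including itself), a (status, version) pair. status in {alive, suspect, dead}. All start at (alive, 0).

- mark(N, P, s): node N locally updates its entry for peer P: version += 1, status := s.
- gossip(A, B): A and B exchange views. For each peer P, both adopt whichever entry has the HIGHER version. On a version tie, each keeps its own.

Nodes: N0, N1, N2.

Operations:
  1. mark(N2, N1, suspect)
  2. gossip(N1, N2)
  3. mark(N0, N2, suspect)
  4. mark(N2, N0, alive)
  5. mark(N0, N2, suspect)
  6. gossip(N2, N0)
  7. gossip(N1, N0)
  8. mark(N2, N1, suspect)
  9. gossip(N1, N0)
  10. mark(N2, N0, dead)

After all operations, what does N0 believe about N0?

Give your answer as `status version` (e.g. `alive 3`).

Op 1: N2 marks N1=suspect -> (suspect,v1)
Op 2: gossip N1<->N2 -> N1.N0=(alive,v0) N1.N1=(suspect,v1) N1.N2=(alive,v0) | N2.N0=(alive,v0) N2.N1=(suspect,v1) N2.N2=(alive,v0)
Op 3: N0 marks N2=suspect -> (suspect,v1)
Op 4: N2 marks N0=alive -> (alive,v1)
Op 5: N0 marks N2=suspect -> (suspect,v2)
Op 6: gossip N2<->N0 -> N2.N0=(alive,v1) N2.N1=(suspect,v1) N2.N2=(suspect,v2) | N0.N0=(alive,v1) N0.N1=(suspect,v1) N0.N2=(suspect,v2)
Op 7: gossip N1<->N0 -> N1.N0=(alive,v1) N1.N1=(suspect,v1) N1.N2=(suspect,v2) | N0.N0=(alive,v1) N0.N1=(suspect,v1) N0.N2=(suspect,v2)
Op 8: N2 marks N1=suspect -> (suspect,v2)
Op 9: gossip N1<->N0 -> N1.N0=(alive,v1) N1.N1=(suspect,v1) N1.N2=(suspect,v2) | N0.N0=(alive,v1) N0.N1=(suspect,v1) N0.N2=(suspect,v2)
Op 10: N2 marks N0=dead -> (dead,v2)

Answer: alive 1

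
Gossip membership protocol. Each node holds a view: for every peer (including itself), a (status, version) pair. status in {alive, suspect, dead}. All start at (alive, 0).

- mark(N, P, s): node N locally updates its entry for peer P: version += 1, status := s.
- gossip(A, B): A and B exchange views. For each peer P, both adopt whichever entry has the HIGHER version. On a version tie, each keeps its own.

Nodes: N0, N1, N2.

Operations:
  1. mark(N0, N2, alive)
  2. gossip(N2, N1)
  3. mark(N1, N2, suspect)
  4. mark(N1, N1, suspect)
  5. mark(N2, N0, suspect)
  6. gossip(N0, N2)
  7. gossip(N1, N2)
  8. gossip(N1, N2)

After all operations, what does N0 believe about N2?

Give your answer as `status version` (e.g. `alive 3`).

Answer: alive 1

Derivation:
Op 1: N0 marks N2=alive -> (alive,v1)
Op 2: gossip N2<->N1 -> N2.N0=(alive,v0) N2.N1=(alive,v0) N2.N2=(alive,v0) | N1.N0=(alive,v0) N1.N1=(alive,v0) N1.N2=(alive,v0)
Op 3: N1 marks N2=suspect -> (suspect,v1)
Op 4: N1 marks N1=suspect -> (suspect,v1)
Op 5: N2 marks N0=suspect -> (suspect,v1)
Op 6: gossip N0<->N2 -> N0.N0=(suspect,v1) N0.N1=(alive,v0) N0.N2=(alive,v1) | N2.N0=(suspect,v1) N2.N1=(alive,v0) N2.N2=(alive,v1)
Op 7: gossip N1<->N2 -> N1.N0=(suspect,v1) N1.N1=(suspect,v1) N1.N2=(suspect,v1) | N2.N0=(suspect,v1) N2.N1=(suspect,v1) N2.N2=(alive,v1)
Op 8: gossip N1<->N2 -> N1.N0=(suspect,v1) N1.N1=(suspect,v1) N1.N2=(suspect,v1) | N2.N0=(suspect,v1) N2.N1=(suspect,v1) N2.N2=(alive,v1)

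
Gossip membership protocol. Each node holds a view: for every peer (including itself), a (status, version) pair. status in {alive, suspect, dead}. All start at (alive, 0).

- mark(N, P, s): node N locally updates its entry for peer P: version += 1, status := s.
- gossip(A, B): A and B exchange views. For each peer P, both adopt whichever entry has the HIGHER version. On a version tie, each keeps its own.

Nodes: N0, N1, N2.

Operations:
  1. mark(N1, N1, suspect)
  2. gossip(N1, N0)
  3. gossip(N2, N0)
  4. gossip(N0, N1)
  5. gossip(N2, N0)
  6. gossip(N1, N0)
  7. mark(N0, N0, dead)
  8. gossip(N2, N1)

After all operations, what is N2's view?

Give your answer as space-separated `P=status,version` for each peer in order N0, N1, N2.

Op 1: N1 marks N1=suspect -> (suspect,v1)
Op 2: gossip N1<->N0 -> N1.N0=(alive,v0) N1.N1=(suspect,v1) N1.N2=(alive,v0) | N0.N0=(alive,v0) N0.N1=(suspect,v1) N0.N2=(alive,v0)
Op 3: gossip N2<->N0 -> N2.N0=(alive,v0) N2.N1=(suspect,v1) N2.N2=(alive,v0) | N0.N0=(alive,v0) N0.N1=(suspect,v1) N0.N2=(alive,v0)
Op 4: gossip N0<->N1 -> N0.N0=(alive,v0) N0.N1=(suspect,v1) N0.N2=(alive,v0) | N1.N0=(alive,v0) N1.N1=(suspect,v1) N1.N2=(alive,v0)
Op 5: gossip N2<->N0 -> N2.N0=(alive,v0) N2.N1=(suspect,v1) N2.N2=(alive,v0) | N0.N0=(alive,v0) N0.N1=(suspect,v1) N0.N2=(alive,v0)
Op 6: gossip N1<->N0 -> N1.N0=(alive,v0) N1.N1=(suspect,v1) N1.N2=(alive,v0) | N0.N0=(alive,v0) N0.N1=(suspect,v1) N0.N2=(alive,v0)
Op 7: N0 marks N0=dead -> (dead,v1)
Op 8: gossip N2<->N1 -> N2.N0=(alive,v0) N2.N1=(suspect,v1) N2.N2=(alive,v0) | N1.N0=(alive,v0) N1.N1=(suspect,v1) N1.N2=(alive,v0)

Answer: N0=alive,0 N1=suspect,1 N2=alive,0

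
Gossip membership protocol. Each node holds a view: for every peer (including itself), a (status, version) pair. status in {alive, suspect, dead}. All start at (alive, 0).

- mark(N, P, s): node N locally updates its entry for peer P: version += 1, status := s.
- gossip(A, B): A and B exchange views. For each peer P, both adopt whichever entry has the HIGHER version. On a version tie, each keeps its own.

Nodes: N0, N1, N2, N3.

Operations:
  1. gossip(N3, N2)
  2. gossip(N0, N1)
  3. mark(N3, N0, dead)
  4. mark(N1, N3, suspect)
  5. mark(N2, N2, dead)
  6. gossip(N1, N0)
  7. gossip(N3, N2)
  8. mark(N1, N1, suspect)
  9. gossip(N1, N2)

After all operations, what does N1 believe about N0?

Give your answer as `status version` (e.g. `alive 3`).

Op 1: gossip N3<->N2 -> N3.N0=(alive,v0) N3.N1=(alive,v0) N3.N2=(alive,v0) N3.N3=(alive,v0) | N2.N0=(alive,v0) N2.N1=(alive,v0) N2.N2=(alive,v0) N2.N3=(alive,v0)
Op 2: gossip N0<->N1 -> N0.N0=(alive,v0) N0.N1=(alive,v0) N0.N2=(alive,v0) N0.N3=(alive,v0) | N1.N0=(alive,v0) N1.N1=(alive,v0) N1.N2=(alive,v0) N1.N3=(alive,v0)
Op 3: N3 marks N0=dead -> (dead,v1)
Op 4: N1 marks N3=suspect -> (suspect,v1)
Op 5: N2 marks N2=dead -> (dead,v1)
Op 6: gossip N1<->N0 -> N1.N0=(alive,v0) N1.N1=(alive,v0) N1.N2=(alive,v0) N1.N3=(suspect,v1) | N0.N0=(alive,v0) N0.N1=(alive,v0) N0.N2=(alive,v0) N0.N3=(suspect,v1)
Op 7: gossip N3<->N2 -> N3.N0=(dead,v1) N3.N1=(alive,v0) N3.N2=(dead,v1) N3.N3=(alive,v0) | N2.N0=(dead,v1) N2.N1=(alive,v0) N2.N2=(dead,v1) N2.N3=(alive,v0)
Op 8: N1 marks N1=suspect -> (suspect,v1)
Op 9: gossip N1<->N2 -> N1.N0=(dead,v1) N1.N1=(suspect,v1) N1.N2=(dead,v1) N1.N3=(suspect,v1) | N2.N0=(dead,v1) N2.N1=(suspect,v1) N2.N2=(dead,v1) N2.N3=(suspect,v1)

Answer: dead 1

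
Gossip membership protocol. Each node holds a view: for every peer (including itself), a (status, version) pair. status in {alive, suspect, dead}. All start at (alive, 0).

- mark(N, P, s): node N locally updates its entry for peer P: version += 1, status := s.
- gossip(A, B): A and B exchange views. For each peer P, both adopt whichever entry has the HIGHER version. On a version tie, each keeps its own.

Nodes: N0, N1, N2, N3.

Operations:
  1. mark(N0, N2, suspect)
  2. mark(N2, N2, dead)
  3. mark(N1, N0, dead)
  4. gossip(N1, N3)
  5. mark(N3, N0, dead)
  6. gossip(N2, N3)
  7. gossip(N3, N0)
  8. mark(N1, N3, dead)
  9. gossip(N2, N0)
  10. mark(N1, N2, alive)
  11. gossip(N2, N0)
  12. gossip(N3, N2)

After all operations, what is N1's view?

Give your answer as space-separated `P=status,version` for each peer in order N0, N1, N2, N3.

Answer: N0=dead,1 N1=alive,0 N2=alive,1 N3=dead,1

Derivation:
Op 1: N0 marks N2=suspect -> (suspect,v1)
Op 2: N2 marks N2=dead -> (dead,v1)
Op 3: N1 marks N0=dead -> (dead,v1)
Op 4: gossip N1<->N3 -> N1.N0=(dead,v1) N1.N1=(alive,v0) N1.N2=(alive,v0) N1.N3=(alive,v0) | N3.N0=(dead,v1) N3.N1=(alive,v0) N3.N2=(alive,v0) N3.N3=(alive,v0)
Op 5: N3 marks N0=dead -> (dead,v2)
Op 6: gossip N2<->N3 -> N2.N0=(dead,v2) N2.N1=(alive,v0) N2.N2=(dead,v1) N2.N3=(alive,v0) | N3.N0=(dead,v2) N3.N1=(alive,v0) N3.N2=(dead,v1) N3.N3=(alive,v0)
Op 7: gossip N3<->N0 -> N3.N0=(dead,v2) N3.N1=(alive,v0) N3.N2=(dead,v1) N3.N3=(alive,v0) | N0.N0=(dead,v2) N0.N1=(alive,v0) N0.N2=(suspect,v1) N0.N3=(alive,v0)
Op 8: N1 marks N3=dead -> (dead,v1)
Op 9: gossip N2<->N0 -> N2.N0=(dead,v2) N2.N1=(alive,v0) N2.N2=(dead,v1) N2.N3=(alive,v0) | N0.N0=(dead,v2) N0.N1=(alive,v0) N0.N2=(suspect,v1) N0.N3=(alive,v0)
Op 10: N1 marks N2=alive -> (alive,v1)
Op 11: gossip N2<->N0 -> N2.N0=(dead,v2) N2.N1=(alive,v0) N2.N2=(dead,v1) N2.N3=(alive,v0) | N0.N0=(dead,v2) N0.N1=(alive,v0) N0.N2=(suspect,v1) N0.N3=(alive,v0)
Op 12: gossip N3<->N2 -> N3.N0=(dead,v2) N3.N1=(alive,v0) N3.N2=(dead,v1) N3.N3=(alive,v0) | N2.N0=(dead,v2) N2.N1=(alive,v0) N2.N2=(dead,v1) N2.N3=(alive,v0)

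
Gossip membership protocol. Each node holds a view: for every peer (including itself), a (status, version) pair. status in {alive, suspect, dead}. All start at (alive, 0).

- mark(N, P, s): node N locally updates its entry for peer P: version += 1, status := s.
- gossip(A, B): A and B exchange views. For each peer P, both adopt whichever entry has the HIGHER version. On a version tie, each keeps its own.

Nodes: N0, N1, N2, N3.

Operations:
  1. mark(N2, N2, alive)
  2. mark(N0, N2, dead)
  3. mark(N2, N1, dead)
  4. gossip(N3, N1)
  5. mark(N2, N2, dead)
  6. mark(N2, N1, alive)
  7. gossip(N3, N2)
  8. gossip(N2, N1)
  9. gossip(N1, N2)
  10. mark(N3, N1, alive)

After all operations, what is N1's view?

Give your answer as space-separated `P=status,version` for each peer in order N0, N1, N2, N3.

Op 1: N2 marks N2=alive -> (alive,v1)
Op 2: N0 marks N2=dead -> (dead,v1)
Op 3: N2 marks N1=dead -> (dead,v1)
Op 4: gossip N3<->N1 -> N3.N0=(alive,v0) N3.N1=(alive,v0) N3.N2=(alive,v0) N3.N3=(alive,v0) | N1.N0=(alive,v0) N1.N1=(alive,v0) N1.N2=(alive,v0) N1.N3=(alive,v0)
Op 5: N2 marks N2=dead -> (dead,v2)
Op 6: N2 marks N1=alive -> (alive,v2)
Op 7: gossip N3<->N2 -> N3.N0=(alive,v0) N3.N1=(alive,v2) N3.N2=(dead,v2) N3.N3=(alive,v0) | N2.N0=(alive,v0) N2.N1=(alive,v2) N2.N2=(dead,v2) N2.N3=(alive,v0)
Op 8: gossip N2<->N1 -> N2.N0=(alive,v0) N2.N1=(alive,v2) N2.N2=(dead,v2) N2.N3=(alive,v0) | N1.N0=(alive,v0) N1.N1=(alive,v2) N1.N2=(dead,v2) N1.N3=(alive,v0)
Op 9: gossip N1<->N2 -> N1.N0=(alive,v0) N1.N1=(alive,v2) N1.N2=(dead,v2) N1.N3=(alive,v0) | N2.N0=(alive,v0) N2.N1=(alive,v2) N2.N2=(dead,v2) N2.N3=(alive,v0)
Op 10: N3 marks N1=alive -> (alive,v3)

Answer: N0=alive,0 N1=alive,2 N2=dead,2 N3=alive,0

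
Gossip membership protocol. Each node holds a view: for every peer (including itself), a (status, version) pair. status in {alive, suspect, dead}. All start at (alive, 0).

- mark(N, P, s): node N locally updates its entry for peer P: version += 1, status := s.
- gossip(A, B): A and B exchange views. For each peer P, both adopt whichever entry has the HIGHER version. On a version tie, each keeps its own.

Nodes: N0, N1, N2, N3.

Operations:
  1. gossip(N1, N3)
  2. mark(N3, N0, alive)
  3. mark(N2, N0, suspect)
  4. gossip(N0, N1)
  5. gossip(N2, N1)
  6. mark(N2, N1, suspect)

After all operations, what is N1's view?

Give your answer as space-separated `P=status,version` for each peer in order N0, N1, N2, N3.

Answer: N0=suspect,1 N1=alive,0 N2=alive,0 N3=alive,0

Derivation:
Op 1: gossip N1<->N3 -> N1.N0=(alive,v0) N1.N1=(alive,v0) N1.N2=(alive,v0) N1.N3=(alive,v0) | N3.N0=(alive,v0) N3.N1=(alive,v0) N3.N2=(alive,v0) N3.N3=(alive,v0)
Op 2: N3 marks N0=alive -> (alive,v1)
Op 3: N2 marks N0=suspect -> (suspect,v1)
Op 4: gossip N0<->N1 -> N0.N0=(alive,v0) N0.N1=(alive,v0) N0.N2=(alive,v0) N0.N3=(alive,v0) | N1.N0=(alive,v0) N1.N1=(alive,v0) N1.N2=(alive,v0) N1.N3=(alive,v0)
Op 5: gossip N2<->N1 -> N2.N0=(suspect,v1) N2.N1=(alive,v0) N2.N2=(alive,v0) N2.N3=(alive,v0) | N1.N0=(suspect,v1) N1.N1=(alive,v0) N1.N2=(alive,v0) N1.N3=(alive,v0)
Op 6: N2 marks N1=suspect -> (suspect,v1)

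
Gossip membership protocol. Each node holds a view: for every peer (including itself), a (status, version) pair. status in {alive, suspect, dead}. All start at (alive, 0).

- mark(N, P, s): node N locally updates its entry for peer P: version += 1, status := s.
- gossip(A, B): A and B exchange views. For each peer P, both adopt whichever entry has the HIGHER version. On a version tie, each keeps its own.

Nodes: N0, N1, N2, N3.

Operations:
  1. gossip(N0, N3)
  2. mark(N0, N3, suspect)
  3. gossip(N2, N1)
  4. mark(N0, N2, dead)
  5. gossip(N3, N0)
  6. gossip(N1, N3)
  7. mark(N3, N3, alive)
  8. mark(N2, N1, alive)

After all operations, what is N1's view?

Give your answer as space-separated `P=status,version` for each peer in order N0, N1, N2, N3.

Op 1: gossip N0<->N3 -> N0.N0=(alive,v0) N0.N1=(alive,v0) N0.N2=(alive,v0) N0.N3=(alive,v0) | N3.N0=(alive,v0) N3.N1=(alive,v0) N3.N2=(alive,v0) N3.N3=(alive,v0)
Op 2: N0 marks N3=suspect -> (suspect,v1)
Op 3: gossip N2<->N1 -> N2.N0=(alive,v0) N2.N1=(alive,v0) N2.N2=(alive,v0) N2.N3=(alive,v0) | N1.N0=(alive,v0) N1.N1=(alive,v0) N1.N2=(alive,v0) N1.N3=(alive,v0)
Op 4: N0 marks N2=dead -> (dead,v1)
Op 5: gossip N3<->N0 -> N3.N0=(alive,v0) N3.N1=(alive,v0) N3.N2=(dead,v1) N3.N3=(suspect,v1) | N0.N0=(alive,v0) N0.N1=(alive,v0) N0.N2=(dead,v1) N0.N3=(suspect,v1)
Op 6: gossip N1<->N3 -> N1.N0=(alive,v0) N1.N1=(alive,v0) N1.N2=(dead,v1) N1.N3=(suspect,v1) | N3.N0=(alive,v0) N3.N1=(alive,v0) N3.N2=(dead,v1) N3.N3=(suspect,v1)
Op 7: N3 marks N3=alive -> (alive,v2)
Op 8: N2 marks N1=alive -> (alive,v1)

Answer: N0=alive,0 N1=alive,0 N2=dead,1 N3=suspect,1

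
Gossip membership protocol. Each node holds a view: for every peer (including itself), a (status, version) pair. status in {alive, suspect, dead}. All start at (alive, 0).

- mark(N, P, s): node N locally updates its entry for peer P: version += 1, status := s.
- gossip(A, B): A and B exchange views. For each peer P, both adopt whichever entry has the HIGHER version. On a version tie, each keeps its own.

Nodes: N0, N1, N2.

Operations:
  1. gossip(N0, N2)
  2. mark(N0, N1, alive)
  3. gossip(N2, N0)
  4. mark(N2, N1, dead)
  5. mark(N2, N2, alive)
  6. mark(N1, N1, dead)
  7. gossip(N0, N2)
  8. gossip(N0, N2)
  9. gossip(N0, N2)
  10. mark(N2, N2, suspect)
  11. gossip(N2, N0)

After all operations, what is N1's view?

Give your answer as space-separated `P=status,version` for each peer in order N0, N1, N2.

Op 1: gossip N0<->N2 -> N0.N0=(alive,v0) N0.N1=(alive,v0) N0.N2=(alive,v0) | N2.N0=(alive,v0) N2.N1=(alive,v0) N2.N2=(alive,v0)
Op 2: N0 marks N1=alive -> (alive,v1)
Op 3: gossip N2<->N0 -> N2.N0=(alive,v0) N2.N1=(alive,v1) N2.N2=(alive,v0) | N0.N0=(alive,v0) N0.N1=(alive,v1) N0.N2=(alive,v0)
Op 4: N2 marks N1=dead -> (dead,v2)
Op 5: N2 marks N2=alive -> (alive,v1)
Op 6: N1 marks N1=dead -> (dead,v1)
Op 7: gossip N0<->N2 -> N0.N0=(alive,v0) N0.N1=(dead,v2) N0.N2=(alive,v1) | N2.N0=(alive,v0) N2.N1=(dead,v2) N2.N2=(alive,v1)
Op 8: gossip N0<->N2 -> N0.N0=(alive,v0) N0.N1=(dead,v2) N0.N2=(alive,v1) | N2.N0=(alive,v0) N2.N1=(dead,v2) N2.N2=(alive,v1)
Op 9: gossip N0<->N2 -> N0.N0=(alive,v0) N0.N1=(dead,v2) N0.N2=(alive,v1) | N2.N0=(alive,v0) N2.N1=(dead,v2) N2.N2=(alive,v1)
Op 10: N2 marks N2=suspect -> (suspect,v2)
Op 11: gossip N2<->N0 -> N2.N0=(alive,v0) N2.N1=(dead,v2) N2.N2=(suspect,v2) | N0.N0=(alive,v0) N0.N1=(dead,v2) N0.N2=(suspect,v2)

Answer: N0=alive,0 N1=dead,1 N2=alive,0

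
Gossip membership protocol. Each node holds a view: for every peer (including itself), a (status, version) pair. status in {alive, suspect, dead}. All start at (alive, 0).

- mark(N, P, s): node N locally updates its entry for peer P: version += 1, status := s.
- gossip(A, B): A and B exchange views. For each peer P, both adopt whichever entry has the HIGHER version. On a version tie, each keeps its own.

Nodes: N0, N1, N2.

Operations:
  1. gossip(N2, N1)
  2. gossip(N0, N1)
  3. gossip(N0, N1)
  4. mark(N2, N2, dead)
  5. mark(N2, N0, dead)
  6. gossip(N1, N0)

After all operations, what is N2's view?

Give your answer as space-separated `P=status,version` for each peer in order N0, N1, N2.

Op 1: gossip N2<->N1 -> N2.N0=(alive,v0) N2.N1=(alive,v0) N2.N2=(alive,v0) | N1.N0=(alive,v0) N1.N1=(alive,v0) N1.N2=(alive,v0)
Op 2: gossip N0<->N1 -> N0.N0=(alive,v0) N0.N1=(alive,v0) N0.N2=(alive,v0) | N1.N0=(alive,v0) N1.N1=(alive,v0) N1.N2=(alive,v0)
Op 3: gossip N0<->N1 -> N0.N0=(alive,v0) N0.N1=(alive,v0) N0.N2=(alive,v0) | N1.N0=(alive,v0) N1.N1=(alive,v0) N1.N2=(alive,v0)
Op 4: N2 marks N2=dead -> (dead,v1)
Op 5: N2 marks N0=dead -> (dead,v1)
Op 6: gossip N1<->N0 -> N1.N0=(alive,v0) N1.N1=(alive,v0) N1.N2=(alive,v0) | N0.N0=(alive,v0) N0.N1=(alive,v0) N0.N2=(alive,v0)

Answer: N0=dead,1 N1=alive,0 N2=dead,1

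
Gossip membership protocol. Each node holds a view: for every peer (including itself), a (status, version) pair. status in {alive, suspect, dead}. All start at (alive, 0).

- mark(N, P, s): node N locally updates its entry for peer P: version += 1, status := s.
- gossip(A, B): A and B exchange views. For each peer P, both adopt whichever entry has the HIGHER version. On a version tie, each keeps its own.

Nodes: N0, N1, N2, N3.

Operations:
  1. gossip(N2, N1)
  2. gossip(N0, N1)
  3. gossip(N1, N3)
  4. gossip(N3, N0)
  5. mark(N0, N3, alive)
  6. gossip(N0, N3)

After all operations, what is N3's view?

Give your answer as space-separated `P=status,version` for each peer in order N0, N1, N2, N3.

Op 1: gossip N2<->N1 -> N2.N0=(alive,v0) N2.N1=(alive,v0) N2.N2=(alive,v0) N2.N3=(alive,v0) | N1.N0=(alive,v0) N1.N1=(alive,v0) N1.N2=(alive,v0) N1.N3=(alive,v0)
Op 2: gossip N0<->N1 -> N0.N0=(alive,v0) N0.N1=(alive,v0) N0.N2=(alive,v0) N0.N3=(alive,v0) | N1.N0=(alive,v0) N1.N1=(alive,v0) N1.N2=(alive,v0) N1.N3=(alive,v0)
Op 3: gossip N1<->N3 -> N1.N0=(alive,v0) N1.N1=(alive,v0) N1.N2=(alive,v0) N1.N3=(alive,v0) | N3.N0=(alive,v0) N3.N1=(alive,v0) N3.N2=(alive,v0) N3.N3=(alive,v0)
Op 4: gossip N3<->N0 -> N3.N0=(alive,v0) N3.N1=(alive,v0) N3.N2=(alive,v0) N3.N3=(alive,v0) | N0.N0=(alive,v0) N0.N1=(alive,v0) N0.N2=(alive,v0) N0.N3=(alive,v0)
Op 5: N0 marks N3=alive -> (alive,v1)
Op 6: gossip N0<->N3 -> N0.N0=(alive,v0) N0.N1=(alive,v0) N0.N2=(alive,v0) N0.N3=(alive,v1) | N3.N0=(alive,v0) N3.N1=(alive,v0) N3.N2=(alive,v0) N3.N3=(alive,v1)

Answer: N0=alive,0 N1=alive,0 N2=alive,0 N3=alive,1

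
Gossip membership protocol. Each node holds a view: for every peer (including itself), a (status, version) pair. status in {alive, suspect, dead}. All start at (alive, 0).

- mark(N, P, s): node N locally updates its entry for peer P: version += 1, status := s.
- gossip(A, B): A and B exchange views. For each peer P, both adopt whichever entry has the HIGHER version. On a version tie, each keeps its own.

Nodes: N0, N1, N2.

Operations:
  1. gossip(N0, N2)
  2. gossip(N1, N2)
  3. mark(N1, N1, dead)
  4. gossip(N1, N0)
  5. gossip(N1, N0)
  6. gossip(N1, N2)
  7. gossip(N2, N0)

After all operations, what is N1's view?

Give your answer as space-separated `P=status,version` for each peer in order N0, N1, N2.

Answer: N0=alive,0 N1=dead,1 N2=alive,0

Derivation:
Op 1: gossip N0<->N2 -> N0.N0=(alive,v0) N0.N1=(alive,v0) N0.N2=(alive,v0) | N2.N0=(alive,v0) N2.N1=(alive,v0) N2.N2=(alive,v0)
Op 2: gossip N1<->N2 -> N1.N0=(alive,v0) N1.N1=(alive,v0) N1.N2=(alive,v0) | N2.N0=(alive,v0) N2.N1=(alive,v0) N2.N2=(alive,v0)
Op 3: N1 marks N1=dead -> (dead,v1)
Op 4: gossip N1<->N0 -> N1.N0=(alive,v0) N1.N1=(dead,v1) N1.N2=(alive,v0) | N0.N0=(alive,v0) N0.N1=(dead,v1) N0.N2=(alive,v0)
Op 5: gossip N1<->N0 -> N1.N0=(alive,v0) N1.N1=(dead,v1) N1.N2=(alive,v0) | N0.N0=(alive,v0) N0.N1=(dead,v1) N0.N2=(alive,v0)
Op 6: gossip N1<->N2 -> N1.N0=(alive,v0) N1.N1=(dead,v1) N1.N2=(alive,v0) | N2.N0=(alive,v0) N2.N1=(dead,v1) N2.N2=(alive,v0)
Op 7: gossip N2<->N0 -> N2.N0=(alive,v0) N2.N1=(dead,v1) N2.N2=(alive,v0) | N0.N0=(alive,v0) N0.N1=(dead,v1) N0.N2=(alive,v0)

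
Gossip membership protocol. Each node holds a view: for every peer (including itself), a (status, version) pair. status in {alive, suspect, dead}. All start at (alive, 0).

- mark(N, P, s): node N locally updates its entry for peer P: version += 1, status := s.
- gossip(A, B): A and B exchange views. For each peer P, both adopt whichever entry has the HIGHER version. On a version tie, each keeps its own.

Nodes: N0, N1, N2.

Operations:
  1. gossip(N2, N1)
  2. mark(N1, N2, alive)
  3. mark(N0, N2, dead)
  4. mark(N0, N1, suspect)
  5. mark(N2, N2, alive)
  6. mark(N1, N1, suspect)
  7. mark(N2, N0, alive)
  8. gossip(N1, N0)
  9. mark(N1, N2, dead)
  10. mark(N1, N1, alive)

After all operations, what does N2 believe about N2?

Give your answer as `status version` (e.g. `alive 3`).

Answer: alive 1

Derivation:
Op 1: gossip N2<->N1 -> N2.N0=(alive,v0) N2.N1=(alive,v0) N2.N2=(alive,v0) | N1.N0=(alive,v0) N1.N1=(alive,v0) N1.N2=(alive,v0)
Op 2: N1 marks N2=alive -> (alive,v1)
Op 3: N0 marks N2=dead -> (dead,v1)
Op 4: N0 marks N1=suspect -> (suspect,v1)
Op 5: N2 marks N2=alive -> (alive,v1)
Op 6: N1 marks N1=suspect -> (suspect,v1)
Op 7: N2 marks N0=alive -> (alive,v1)
Op 8: gossip N1<->N0 -> N1.N0=(alive,v0) N1.N1=(suspect,v1) N1.N2=(alive,v1) | N0.N0=(alive,v0) N0.N1=(suspect,v1) N0.N2=(dead,v1)
Op 9: N1 marks N2=dead -> (dead,v2)
Op 10: N1 marks N1=alive -> (alive,v2)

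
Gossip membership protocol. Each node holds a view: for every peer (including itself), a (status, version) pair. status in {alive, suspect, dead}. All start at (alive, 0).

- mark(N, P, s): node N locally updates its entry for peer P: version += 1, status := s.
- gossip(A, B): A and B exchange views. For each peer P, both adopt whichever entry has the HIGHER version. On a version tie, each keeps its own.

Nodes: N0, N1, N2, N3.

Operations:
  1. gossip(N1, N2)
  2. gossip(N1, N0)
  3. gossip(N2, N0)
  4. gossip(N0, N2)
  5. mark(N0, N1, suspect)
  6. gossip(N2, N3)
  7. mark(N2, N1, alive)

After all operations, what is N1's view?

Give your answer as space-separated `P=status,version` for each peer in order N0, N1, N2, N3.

Op 1: gossip N1<->N2 -> N1.N0=(alive,v0) N1.N1=(alive,v0) N1.N2=(alive,v0) N1.N3=(alive,v0) | N2.N0=(alive,v0) N2.N1=(alive,v0) N2.N2=(alive,v0) N2.N3=(alive,v0)
Op 2: gossip N1<->N0 -> N1.N0=(alive,v0) N1.N1=(alive,v0) N1.N2=(alive,v0) N1.N3=(alive,v0) | N0.N0=(alive,v0) N0.N1=(alive,v0) N0.N2=(alive,v0) N0.N3=(alive,v0)
Op 3: gossip N2<->N0 -> N2.N0=(alive,v0) N2.N1=(alive,v0) N2.N2=(alive,v0) N2.N3=(alive,v0) | N0.N0=(alive,v0) N0.N1=(alive,v0) N0.N2=(alive,v0) N0.N3=(alive,v0)
Op 4: gossip N0<->N2 -> N0.N0=(alive,v0) N0.N1=(alive,v0) N0.N2=(alive,v0) N0.N3=(alive,v0) | N2.N0=(alive,v0) N2.N1=(alive,v0) N2.N2=(alive,v0) N2.N3=(alive,v0)
Op 5: N0 marks N1=suspect -> (suspect,v1)
Op 6: gossip N2<->N3 -> N2.N0=(alive,v0) N2.N1=(alive,v0) N2.N2=(alive,v0) N2.N3=(alive,v0) | N3.N0=(alive,v0) N3.N1=(alive,v0) N3.N2=(alive,v0) N3.N3=(alive,v0)
Op 7: N2 marks N1=alive -> (alive,v1)

Answer: N0=alive,0 N1=alive,0 N2=alive,0 N3=alive,0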